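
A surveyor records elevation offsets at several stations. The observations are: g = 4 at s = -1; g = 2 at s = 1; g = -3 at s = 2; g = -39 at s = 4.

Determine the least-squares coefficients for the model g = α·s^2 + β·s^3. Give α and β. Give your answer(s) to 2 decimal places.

Entries of XᵀX: Σs^2·s^2 = 274, Σs^2·s^3 = 1056, Σs^3·s^3 = 4162.
And Σs^2·g = -630, Σs^3·g = -2522.
So XᵀX·[α, β]ᵀ = Xᵀg: [[274, 1056]; [1056, 4162]]·[α, β]ᵀ = [-630, -2522]ᵀ.
Eliminating β: 4162·(row 1) − 1056·(row 2) gives 25252·α = 4162·(-630) − 1056·(-2522) = 41172, so α = 10293/6313.
Then β = ((-2522) − 1056·(10293/6313))/4162 = -6437/6313.

α = 1.63, β = -1.02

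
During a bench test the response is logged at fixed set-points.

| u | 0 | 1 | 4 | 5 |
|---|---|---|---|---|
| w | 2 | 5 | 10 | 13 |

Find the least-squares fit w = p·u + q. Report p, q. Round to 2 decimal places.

p = 2.06, q = 2.35

Entries of AᵀA: Σu·u = 42, Σu = 10, Σ1 = 4.
And Σu·w = 110, Σw = 30.
So AᵀA·[p, q]ᵀ = Aᵀw: [[42, 10]; [10, 4]]·[p, q]ᵀ = [110, 30]ᵀ.
Eliminating q: 4·(row 1) − 10·(row 2) gives 68·p = 4·110 − 10·30 = 140, so p = 35/17.
Then q = (30 − 10·(35/17))/4 = 40/17.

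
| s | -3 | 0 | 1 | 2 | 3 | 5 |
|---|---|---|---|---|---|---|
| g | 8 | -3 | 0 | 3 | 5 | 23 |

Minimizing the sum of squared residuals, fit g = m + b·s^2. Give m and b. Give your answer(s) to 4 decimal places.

m = -1.9238, b = 0.9905

Normal-equation sums: Σ1 = 6, Σs^2 = 48, Σs^2·s^2 = 804.
Right-hand side: Σg = 36, Σs^2·g = 704.
Normal equations: [[6, 48]; [48, 804]]·[m, b]ᵀ = [36, 704]ᵀ.
Eliminating b: 804·(row 1) − 48·(row 2) gives 2520·m = 804·36 − 48·704 = -4848, so m = -202/105.
Then b = (704 − 48·(-202/105))/804 = 104/105.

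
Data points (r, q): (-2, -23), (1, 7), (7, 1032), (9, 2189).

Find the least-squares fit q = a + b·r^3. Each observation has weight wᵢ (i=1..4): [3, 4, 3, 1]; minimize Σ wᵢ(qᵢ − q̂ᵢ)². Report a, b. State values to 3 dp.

AᵀWA·[a, b]ᵀ = AᵀWq reads: 11·a + 1738·b = 5244;  1738·a + 884584·b = 2658289.
(Σwᵢ·1 = 11, Σwᵢ·r^3 = 1738, Σwᵢ·r^3·r^3 = 884584, Σwᵢ·q = 5244, Σwᵢ·r^3·q = 2658289.)
Δ = 11·884584 − 1738² = 6709780.
a = (5244·884584 − 1738·2658289)/6709780 = 1332301/479270; b = (11·2658289 − 1738·5244)/6709780 = 261391/87140.

a = 2.780, b = 3.000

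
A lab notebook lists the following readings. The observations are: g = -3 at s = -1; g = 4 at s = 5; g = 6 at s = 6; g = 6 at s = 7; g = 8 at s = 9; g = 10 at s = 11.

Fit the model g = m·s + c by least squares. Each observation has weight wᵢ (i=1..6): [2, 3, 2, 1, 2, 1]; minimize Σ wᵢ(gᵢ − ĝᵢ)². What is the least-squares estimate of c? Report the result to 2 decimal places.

Setting ∂/∂m … = 0 gives: 481·m + 61·c = 434;  61·m + 11·c = 50.
Eliminating c: 11·(row 1) − 61·(row 2) gives 1570·m = 11·434 − 61·50 = 1724, so m = 862/785.
Then c = (50 − 61·(862/785))/11 = -1212/785.

c = -1.54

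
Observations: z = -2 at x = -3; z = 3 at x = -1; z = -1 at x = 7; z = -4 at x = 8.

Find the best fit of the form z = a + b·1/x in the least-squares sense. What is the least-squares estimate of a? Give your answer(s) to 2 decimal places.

a = -2.25

Normal-equation sums: Σ1 = 4, Σ1/x = -179/168, Σ1/x·1/x = 32377/28224.
Moment sums: Σz = -4, Σ1/x·z = -125/42.
So MᵀM·[a, b]ᵀ = Mᵀz: [[4, -179/168]; [-179/168, 32377/28224]]·[a, b]ᵀ = [-4, -125/42]ᵀ.
Eliminating b: (32377/28224)·(row 1) − (-179/168)·(row 2) gives (32489/9408)·a = (32377/28224)·(-4) − (-179/168)·(-125/42) = -3422/441, so a = -219008/97467.
Then b = ((-125/42) − (-179/168)·(-219008/97467))/(32377/28224) = -152096/32489.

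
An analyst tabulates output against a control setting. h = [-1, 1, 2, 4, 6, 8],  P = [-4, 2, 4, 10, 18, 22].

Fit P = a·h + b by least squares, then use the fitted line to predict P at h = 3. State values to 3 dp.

P̂ = 7.675

Forming XᵀX = [[122, 20]; [20, 6]] and XᵀP = [338, 52]ᵀ gives XᵀX·[a, b]ᵀ = XᵀP.
det = 122·6 − 20² = 332.
a = (338·6 − 20·52)/332 = 247/83; b = (122·52 − 20·338)/332 = -104/83.
At h = 3: P̂ = (247/83)·(3) + (-104/83)·(1) = 637/83.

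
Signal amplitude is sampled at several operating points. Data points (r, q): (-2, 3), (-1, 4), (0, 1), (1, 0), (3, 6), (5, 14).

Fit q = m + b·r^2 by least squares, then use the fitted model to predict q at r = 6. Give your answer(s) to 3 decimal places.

q̂ = 19.633

The normal system XᵀX·[m, b]ᵀ = Xᵀq is [[6, 40]; [40, 724]]·[m, b]ᵀ = [28, 420]ᵀ.
Eliminating b: 724·(row 1) − 40·(row 2) gives 2744·m = 724·28 − 40·420 = 3472, so m = 62/49.
Then b = (420 − 40·(62/49))/724 = 25/49.
At r = 6: q̂ = (62/49)·(1) + (25/49)·(36) = 962/49.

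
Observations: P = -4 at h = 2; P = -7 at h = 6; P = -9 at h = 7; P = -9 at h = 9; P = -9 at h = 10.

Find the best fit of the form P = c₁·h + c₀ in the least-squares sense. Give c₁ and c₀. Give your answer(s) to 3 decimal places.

c₁ = -0.660, c₀ = -3.113

Compute the Gram sums: Σh·h = 270, Σh = 34, Σ1 = 5.
And Σh·P = -284, ΣP = -38.
So MᵀM·[c₁, c₀]ᵀ = MᵀP: [[270, 34]; [34, 5]]·[c₁, c₀]ᵀ = [-284, -38]ᵀ.
Determinant 270·5 − 34² = 194.
c₁ = ((-284)·5 − 34·(-38))/194 = -64/97; c₀ = (270·(-38) − 34·(-284))/194 = -302/97.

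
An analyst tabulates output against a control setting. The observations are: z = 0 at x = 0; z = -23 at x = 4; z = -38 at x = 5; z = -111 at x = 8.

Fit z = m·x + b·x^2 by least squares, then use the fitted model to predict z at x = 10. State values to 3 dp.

Normal-equation sums: Σx·x = 105, Σx·x^2 = 701, Σx^2·x^2 = 4977.
For Aᵀz: Σx·z = -1170, Σx^2·z = -8422.
So AᵀA·[m, b]ᵀ = Aᵀz: [[105, 701]; [701, 4977]]·[m, b]ᵀ = [-1170, -8422]ᵀ.
Determinant 105·4977 − 701² = 31184.
m = ((-1170)·4977 − 701·(-8422))/31184 = 20183/7796; b = (105·(-8422) − 701·(-1170))/31184 = -16035/7796.
At x = 10: ẑ = (20183/7796)·(10) + (-16035/7796)·(100) = -700835/3898.

ẑ = -179.793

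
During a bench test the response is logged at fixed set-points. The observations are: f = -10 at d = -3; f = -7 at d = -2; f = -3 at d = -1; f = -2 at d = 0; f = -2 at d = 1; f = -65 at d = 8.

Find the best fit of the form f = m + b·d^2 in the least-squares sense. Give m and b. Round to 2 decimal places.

m = -1.85, b = -0.99

From the data, Σ1 = 6, Σd^2 = 79, Σd^2·d^2 = 4195.
Moment sums: Σf = -89, Σd^2·f = -4283.
Normal equations: [[6, 79]; [79, 4195]]·[m, b]ᵀ = [-89, -4283]ᵀ.
Determinant 6·4195 − 79² = 18929.
m = ((-89)·4195 − 79·(-4283))/18929 = -34998/18929; b = (6·(-4283) − 79·(-89))/18929 = -18667/18929.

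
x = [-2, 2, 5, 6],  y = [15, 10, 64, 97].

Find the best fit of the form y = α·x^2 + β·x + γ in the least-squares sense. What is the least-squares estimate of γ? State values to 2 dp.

γ = 0.66

Compute the Gram sums: Σx^2·x^2 = 1953, Σx^2·x = 341, Σx^2 = 69, Σx·x = 69, Σx = 11, Σ1 = 4.
Right-hand side: Σx^2·y = 5192, Σx·y = 892, Σy = 186.
Normal equations: [[1953, 341, 69]; [341, 69, 11]; [69, 11, 4]]·[α, β, γ]ᵀ = [5192, 892, 186]ᵀ.
Inverting the 3×3 Gram matrix, [α, β, γ]ᵀ = [1931/668, -4889/3340, 1103/1670]ᵀ.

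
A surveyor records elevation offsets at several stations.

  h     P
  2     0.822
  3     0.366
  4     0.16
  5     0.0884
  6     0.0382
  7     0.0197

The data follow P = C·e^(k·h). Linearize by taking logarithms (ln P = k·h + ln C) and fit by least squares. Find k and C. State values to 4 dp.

Taking logs, ln P = k·h + ln C, so regress ln P on h.
Sums: Σh = 27.0000, Σ(h)² = 139.0000, Σln P = -12.6517, Σh·ln P = -69.9466.
Normal system: [[139.0000, 27.0000]; [27.0000, 6]]·[k, ln C]ᵀ = [-69.9466, -12.6517]ᵀ.
Solving (det = 105.0000): k = -0.74367, ln C = 1.23789, so C = exp(1.23789) = 3.44832.

k = -0.7437, C = 3.4483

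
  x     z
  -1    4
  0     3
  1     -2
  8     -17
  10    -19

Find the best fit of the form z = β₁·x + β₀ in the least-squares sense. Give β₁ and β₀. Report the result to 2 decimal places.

β₁ = -2.18, β₀ = 1.64

From the data, Σx·x = 166, Σx = 18, Σ1 = 5.
For Mᵀz: Σx·z = -332, Σz = -31.
MᵀM·[β₁, β₀]ᵀ = Mᵀz becomes [[166, 18]; [18, 5]]·[β₁, β₀]ᵀ = [-332, -31]ᵀ.
Determinant 166·5 − 18² = 506.
β₁ = ((-332)·5 − 18·(-31))/506 = -551/253; β₀ = (166·(-31) − 18·(-332))/506 = 415/253.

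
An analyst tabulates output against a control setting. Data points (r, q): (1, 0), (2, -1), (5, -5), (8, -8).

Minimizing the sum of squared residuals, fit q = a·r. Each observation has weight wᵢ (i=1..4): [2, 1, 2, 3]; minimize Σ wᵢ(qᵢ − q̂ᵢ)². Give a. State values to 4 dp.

Sums needed: Σwᵢ·r·r = 248.
For AᵀWq: Σwᵢ·r·q = -244.
AᵀWA·[a]ᵀ = AᵀWq becomes [[248]]·[a]ᵀ = [-244]ᵀ.
a = (-244)/248 = -0.983871.

a = -0.9839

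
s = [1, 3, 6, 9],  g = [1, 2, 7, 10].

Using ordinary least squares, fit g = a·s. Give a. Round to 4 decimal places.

Sums needed: Σs·s = 127.
For Xᵀg: Σs·g = 139.
a = 139/127 = 1.09449.

a = 1.0945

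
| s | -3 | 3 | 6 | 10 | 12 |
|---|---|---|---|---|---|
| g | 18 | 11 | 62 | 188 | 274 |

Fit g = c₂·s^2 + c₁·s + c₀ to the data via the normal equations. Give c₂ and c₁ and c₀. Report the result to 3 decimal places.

The normal equations are: 32194·c₂ + 2944·c₁ + 298·c₀ = 60749;  2944·c₂ + 298·c₁ + 28·c₀ = 5519;  298·c₂ + 28·c₁ + 5·c₀ = 553.
Inverting the 3×3 Gram matrix, [c₂, c₁, c₀]ᵀ = [695989/343194, -398305/343194, -215530/57199]ᵀ.

c₂ = 2.028, c₁ = -1.161, c₀ = -3.768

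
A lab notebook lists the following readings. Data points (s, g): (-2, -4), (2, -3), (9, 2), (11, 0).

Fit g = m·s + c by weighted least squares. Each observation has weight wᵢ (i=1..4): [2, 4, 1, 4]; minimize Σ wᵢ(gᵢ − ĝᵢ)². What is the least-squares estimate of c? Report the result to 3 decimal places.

Normal-equation sums: Σwᵢ·s·s = 589, Σwᵢ·s = 57, Σwᵢ·1 = 11.
And Σwᵢ·s·g = 10, Σwᵢ·g = -18.
Normal equations: [[589, 57]; [57, 11]]·[m, c]ᵀ = [10, -18]ᵀ.
Determinant 589·11 − 57² = 3230.
m = (10·11 − 57·(-18))/3230 = 568/1615; c = (589·(-18) − 57·10)/3230 = -294/85.

c = -3.459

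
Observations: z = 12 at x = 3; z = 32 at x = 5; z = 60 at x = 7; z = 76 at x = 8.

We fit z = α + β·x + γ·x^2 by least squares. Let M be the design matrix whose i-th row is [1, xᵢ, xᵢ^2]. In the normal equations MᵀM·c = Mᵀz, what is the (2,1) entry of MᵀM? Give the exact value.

23

Row 2 ↔ basis x, column 1 ↔ basis 1, so (MᵀM)_{2,1} = Σᵢ x = (3)·(1) + (5)·(1) + (7)·(1) + (8)·(1) = 23.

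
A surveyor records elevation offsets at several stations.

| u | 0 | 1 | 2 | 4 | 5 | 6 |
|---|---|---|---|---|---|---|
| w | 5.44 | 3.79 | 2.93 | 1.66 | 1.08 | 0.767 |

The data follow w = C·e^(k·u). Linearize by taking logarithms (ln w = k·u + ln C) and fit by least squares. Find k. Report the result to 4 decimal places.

With ln wᵢ as the transformed response and uᵢ as the regressor:
Over the data: Σu = 18.0000, Σ(u)² = 82.0000, Σln w = 4.4197, Σu·ln w = 4.3028.
Normal system: [[82.0000, 18.0000]; [18.0000, 6]]·[k, ln C]ᵀ = [4.3028, 4.4197]ᵀ.
Solving (det = 168.0000): k = -0.31986, ln C = 1.69620.

k = -0.3199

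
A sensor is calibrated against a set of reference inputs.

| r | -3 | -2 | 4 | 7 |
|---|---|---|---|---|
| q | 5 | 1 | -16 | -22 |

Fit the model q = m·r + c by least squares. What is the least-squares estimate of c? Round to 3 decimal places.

c = -3.935

With design matrix A, AᵀA = [[78, 6]; [6, 4]] and Aᵀq = [-235, -32]ᵀ.
Δ = 78·4 − 6² = 276.
m = ((-235)·4 − 6·(-32))/276 = -187/69; c = (78·(-32) − 6·(-235))/276 = -181/46.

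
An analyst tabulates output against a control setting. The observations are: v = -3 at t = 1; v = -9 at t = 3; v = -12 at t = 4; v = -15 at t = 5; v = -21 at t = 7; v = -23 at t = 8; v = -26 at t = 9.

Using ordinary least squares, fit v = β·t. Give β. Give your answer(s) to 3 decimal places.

Sums needed: Σt·t = 245.
Moment sums: Σt·v = -718.
β = (-718)/245 = -2.93061.

β = -2.931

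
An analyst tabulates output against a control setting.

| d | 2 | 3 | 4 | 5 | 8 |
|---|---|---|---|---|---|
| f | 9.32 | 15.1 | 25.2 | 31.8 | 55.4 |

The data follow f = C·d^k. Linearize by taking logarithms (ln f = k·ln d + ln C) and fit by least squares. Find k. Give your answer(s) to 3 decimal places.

With ln fᵢ as the transformed response and ln dᵢ as the regressor:
AᵀA = [[10.5236, 6.8669]; [6.8669, 5]], rhs = [22.9188, 15.6477]ᵀ  (here Σln d = 6.8669, Σ(ln d)² = 10.5236, Σln f = 15.6477, Σln d·ln f = 22.9188).
Solving (det = 5.4631): k = 1.30735, ln C = 1.33406.

k = 1.307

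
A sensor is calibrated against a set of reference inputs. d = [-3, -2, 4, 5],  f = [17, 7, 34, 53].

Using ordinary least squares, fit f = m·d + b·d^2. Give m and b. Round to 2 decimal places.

m = 0.44, b = 2.03

Normal-equation sums: Σd·d = 54, Σd·d^2 = 154, Σd^2·d^2 = 978.
Moment sums: Σd·f = 336, Σd^2·f = 2050.
So XᵀX·[m, b]ᵀ = Xᵀf: [[54, 154]; [154, 978]]·[m, b]ᵀ = [336, 2050]ᵀ.
det = 54·978 − 154² = 29096.
m = (336·978 − 154·2050)/29096 = 3227/7274; b = (54·2050 − 154·336)/29096 = 14739/7274.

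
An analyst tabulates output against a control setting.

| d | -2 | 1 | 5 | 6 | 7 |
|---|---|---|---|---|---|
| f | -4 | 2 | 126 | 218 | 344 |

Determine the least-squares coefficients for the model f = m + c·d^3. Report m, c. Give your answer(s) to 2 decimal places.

From the data, Σ1 = 5, Σd^3 = 677, Σd^3·d^3 = 179995.
Right-hand side: Σf = 686, Σd^3·f = 180864.
Normal equations: [[5, 677]; [677, 179995]]·[m, c]ᵀ = [686, 180864]ᵀ.
det = 5·179995 − 677² = 441646.
m = (686·179995 − 677·180864)/441646 = 22427/9601; c = (5·180864 − 677·686)/441646 = 9563/9601.

m = 2.34, c = 1.00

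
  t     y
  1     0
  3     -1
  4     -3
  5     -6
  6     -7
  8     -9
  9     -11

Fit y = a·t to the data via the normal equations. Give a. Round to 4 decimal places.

Forming MᵀM = [[232]] and Mᵀy = [-258]ᵀ gives MᵀM·[a]ᵀ = Mᵀy.
Hence a = -258 / 232 ≈ -1.11207.

a = -1.1121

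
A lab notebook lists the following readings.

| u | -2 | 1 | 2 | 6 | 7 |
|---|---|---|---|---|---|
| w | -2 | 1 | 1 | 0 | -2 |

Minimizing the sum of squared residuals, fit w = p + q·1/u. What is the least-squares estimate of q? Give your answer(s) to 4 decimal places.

Forming XᵀX = [[5, 55/42]; [55/42, 2731/1764]] and Xᵀw = [-2, 31/14]ᵀ gives XᵀX·[p, q]ᵀ = Xᵀw.
Determinant 5·(2731/1764) − (55/42)² = 5315/882.
p = ((-2)·(2731/1764) − (55/42)·(31/14))/(5315/882) = -10577/10630; q = (5·(31/14) − (55/42)·(-2))/(5315/882) = 2415/1063.

q = 2.2719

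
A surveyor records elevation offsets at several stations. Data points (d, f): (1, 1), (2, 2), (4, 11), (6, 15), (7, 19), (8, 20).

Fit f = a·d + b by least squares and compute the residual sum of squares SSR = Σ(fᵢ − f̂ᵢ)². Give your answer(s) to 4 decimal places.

XᵀX·[a, b]ᵀ = Xᵀf reads: 170·a + 28·b = 432;  28·a + 6·b = 68.
(Σd·d = 170, Σd = 28, Σ1 = 6, Σd·f = 432, Σf = 68.)
Eliminating b: 6·(row 1) − 28·(row 2) gives 236·a = 6·432 − 28·68 = 688, so a = 172/59.
Then b = (68 − 28·(172/59))/6 = -134/59.
Residuals: 21/59, -92/59, 95/59, -13/59, 51/59, -62/59; SSR = 416/59.

SSR = 7.0508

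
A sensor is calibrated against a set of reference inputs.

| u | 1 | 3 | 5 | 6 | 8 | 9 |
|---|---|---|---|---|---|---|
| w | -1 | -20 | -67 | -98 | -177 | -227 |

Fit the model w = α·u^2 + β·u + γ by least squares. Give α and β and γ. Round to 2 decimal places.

Forming AᵀA = [[12660, 1610, 216]; [1610, 216, 32]; [216, 32, 6]] and Aᵀw = [-35099, -4443, -590]ᵀ gives AᵀA·[α, β, γ]ᵀ = Aᵀw.
Row-reducing yields α = -17277/5822, β = 8065/5822, γ = 3231/2911.

α = -2.97, β = 1.39, γ = 1.11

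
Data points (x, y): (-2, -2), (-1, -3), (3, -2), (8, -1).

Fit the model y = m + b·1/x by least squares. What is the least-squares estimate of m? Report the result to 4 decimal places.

From the data, Σ1 = 4, Σ1/x = -25/24, Σ1/x·1/x = 793/576.
Right-hand side: Σy = -8, Σ1/x·y = 77/24.
Normal equations: [[4, -25/24]; [-25/24, 793/576]]·[m, b]ᵀ = [-8, 77/24]ᵀ.
det = 4·(793/576) − (-25/24)² = 283/64.
m = ((-8)·(793/576) − (-25/24)·(77/24))/(283/64) = -491/283; b = (4·(77/24) − (-25/24)·(-8))/(283/64) = 288/283.

m = -1.7350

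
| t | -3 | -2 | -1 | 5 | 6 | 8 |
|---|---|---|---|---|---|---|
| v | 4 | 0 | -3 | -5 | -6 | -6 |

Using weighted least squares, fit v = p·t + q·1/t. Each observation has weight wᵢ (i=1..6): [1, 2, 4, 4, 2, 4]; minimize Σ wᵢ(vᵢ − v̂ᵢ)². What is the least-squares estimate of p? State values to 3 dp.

p = -0.948

AᵀWA·[p, q]ᵀ = AᵀWv reads: 449·p + 17·q = -364;  17·p + (5867/1200)·q = 5/3.
(Σwᵢ·t·t = 449, Σwᵢ·t·1/t = 17, Σwᵢ·1/t·1/t = 5867/1200, Σwᵢ·t·v = -364, Σwᵢ·1/t·v = 5/3.)
Eliminating q: (5867/1200)·(row 1) − 17·(row 2) gives (2287483/1200)·p = (5867/1200)·(-364) − 17·(5/3) = -180799/100, so p = -2169588/2287483.
Then q = ((5/3) − 17·(-2169588/2287483))/(5867/1200) = 8323600/2287483.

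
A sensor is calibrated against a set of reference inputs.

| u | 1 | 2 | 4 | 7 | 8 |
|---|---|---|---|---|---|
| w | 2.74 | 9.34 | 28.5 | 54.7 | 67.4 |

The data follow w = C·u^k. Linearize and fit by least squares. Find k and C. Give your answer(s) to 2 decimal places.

k = 1.52, C = 3.01

Let Y = ln w. Fitting Y = k·ln u + ln C by least squares:
Σln u = 6.1048, Σ(ln u)² = 10.5129, Σln w = 14.8047, Σln u·ln w = 22.7357.
Equations: 10.5129·k + 6.1048·ln C = 22.7357;  6.1048·k + 5·ln C = 14.8047.
Δ = 10.5129·5 − (6.1048)² = 15.2960; k = (22.7357·5 − 6.1048·14.8047)/15.2960 = 1.52321, ln C = (10.5129·14.8047 − 6.1048·22.7357)/15.2960 = 1.10116, so C = exp(1.10116) = 3.00765.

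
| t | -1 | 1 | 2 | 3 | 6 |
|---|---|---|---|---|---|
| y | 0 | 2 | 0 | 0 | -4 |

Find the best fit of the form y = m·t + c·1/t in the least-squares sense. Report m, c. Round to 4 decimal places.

m = -0.6116, c = 1.8382

With design matrix A, AᵀA = [[51, 5]; [5, 43/18]] and Aᵀy = [-22, 4/3]ᵀ.
Determinant 51·(43/18) − 5² = 581/6.
m = ((-22)·(43/18) − 5·(4/3))/(581/6) = -1066/1743; c = (51·(4/3) − 5·(-22))/(581/6) = 1068/581.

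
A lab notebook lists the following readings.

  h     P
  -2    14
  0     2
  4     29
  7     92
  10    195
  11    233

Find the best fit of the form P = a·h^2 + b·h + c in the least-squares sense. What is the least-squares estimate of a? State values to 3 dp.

Entries of AᵀA: Σh^2·h^2 = 27314, Σh^2·h = 2730, Σh^2 = 290, Σh·h = 290, Σh = 30, Σ1 = 6.
For AᵀP: Σh^2·P = 52721, Σh·P = 5245, ΣP = 565.
Normal equations: [[27314, 2730, 290]; [2730, 290, 30]; [290, 30, 6]]·[a, b, c]ᵀ = [52721, 5245, 565]ᵀ.
Row-reducing yields a = 34513/16742, b = -13075/8371, c = 1780/761.

a = 2.061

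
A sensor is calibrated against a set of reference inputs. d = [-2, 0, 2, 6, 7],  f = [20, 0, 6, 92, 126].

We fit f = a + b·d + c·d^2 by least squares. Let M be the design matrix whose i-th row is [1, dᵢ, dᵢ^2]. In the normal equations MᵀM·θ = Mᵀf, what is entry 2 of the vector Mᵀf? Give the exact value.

Entry 2 ↔ basis d, so (Mᵀf)_{2} = Σᵢ (d)·fᵢ = (-2)·(20) + (0)·(0) + (2)·(6) + (6)·(92) + (7)·(126) = 1406.

1406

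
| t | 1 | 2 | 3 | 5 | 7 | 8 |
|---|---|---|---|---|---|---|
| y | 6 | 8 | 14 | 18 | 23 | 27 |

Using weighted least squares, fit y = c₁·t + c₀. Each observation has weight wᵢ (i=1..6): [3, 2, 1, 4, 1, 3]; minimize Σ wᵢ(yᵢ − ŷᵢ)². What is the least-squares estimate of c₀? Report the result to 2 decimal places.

c₀ = 2.96

Entries of AᵀWA: Σwᵢ·t·t = 361, Σwᵢ·t = 61, Σwᵢ·1 = 14.
For AᵀWy: Σwᵢ·t·y = 1261, Σwᵢ·y = 224.
AᵀWA·[c₁, c₀]ᵀ = AᵀWy becomes [[361, 61]; [61, 14]]·[c₁, c₀]ᵀ = [1261, 224]ᵀ.
Determinant 361·14 − 61² = 1333.
c₁ = (1261·14 − 61·224)/1333 = 3990/1333; c₀ = (361·224 − 61·1261)/1333 = 3943/1333.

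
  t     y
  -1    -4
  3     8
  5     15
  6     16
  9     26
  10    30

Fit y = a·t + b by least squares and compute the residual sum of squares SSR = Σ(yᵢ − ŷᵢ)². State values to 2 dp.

SSR = 2.67

Normal-equation sums: Σt·t = 252, Σt = 32, Σ1 = 6.
Right-hand side: Σt·y = 733, Σy = 91.
So AᵀA·[a, b]ᵀ = Aᵀy: [[252, 32]; [32, 6]]·[a, b]ᵀ = [733, 91]ᵀ.
Δ = 252·6 − 32² = 488.
a = (733·6 − 32·91)/488 = 743/244; b = (252·91 − 32·733)/488 = -131/122.
Residuals: 29/244, -15/244, 207/244, -73/61, -81/244, 38/61; SSR = 651/244.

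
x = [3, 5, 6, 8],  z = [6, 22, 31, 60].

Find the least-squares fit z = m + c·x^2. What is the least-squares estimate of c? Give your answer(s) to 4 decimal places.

Sums needed: Σ1 = 4, Σx^2 = 134, Σx^2·x^2 = 6098.
Right-hand side: Σz = 119, Σx^2·z = 5560.
AᵀA·[m, c]ᵀ = Aᵀz becomes [[4, 134]; [134, 6098]]·[m, c]ᵀ = [119, 5560]ᵀ.
det = 4·6098 − 134² = 6436.
m = (119·6098 − 134·5560)/6436 = -9689/3218; c = (4·5560 − 134·119)/6436 = 3147/3218.

c = 0.9779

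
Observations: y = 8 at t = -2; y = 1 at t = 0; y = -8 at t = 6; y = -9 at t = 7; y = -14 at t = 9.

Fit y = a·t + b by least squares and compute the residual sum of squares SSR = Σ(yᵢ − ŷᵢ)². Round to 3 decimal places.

SSR = 6.700

Forming AᵀA = [[170, 20]; [20, 5]] and Aᵀy = [-253, -22]ᵀ gives AᵀA·[a, b]ᵀ = Aᵀy.
Eliminating b: 5·(row 1) − 20·(row 2) gives 450·a = 5·(-253) − 20·(-22) = -825, so a = -11/6.
Then b = ((-22) − 20·(-11/6))/5 = 44/15.
Residuals: 7/5, -29/15, 1/15, 9/10, -13/30; SSR = 67/10.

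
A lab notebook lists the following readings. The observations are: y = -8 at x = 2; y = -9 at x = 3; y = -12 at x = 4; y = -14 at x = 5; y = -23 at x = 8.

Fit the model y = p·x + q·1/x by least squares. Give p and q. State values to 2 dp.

Normal-equation sums: Σx·x = 118, Σx·1/x = 5, Σ1/x·1/x = 6901/14400.
Moment sums: Σx·y = -345, Σ1/x·y = -627/40.
Normal equations: [[118, 5]; [5, 6901/14400]]·[p, q]ᵀ = [-345, -627/40]ᵀ.
Eliminating q: (6901/14400)·(row 1) − 5·(row 2) gives (227159/7200)·p = (6901/14400)·(-345) − 5·(-627/40) = -83483/960, so p = -1252245/454318.
Then q = ((-627/40) − 5·(-1252245/454318))/(6901/14400) = -897480/227159.

p = -2.76, q = -3.95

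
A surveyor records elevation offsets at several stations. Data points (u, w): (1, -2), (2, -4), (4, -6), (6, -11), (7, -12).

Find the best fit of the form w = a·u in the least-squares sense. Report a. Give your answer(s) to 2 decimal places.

a = -1.74

Forming MᵀM = [[106]] and Mᵀw = [-184]ᵀ gives MᵀM·[a]ᵀ = Mᵀw.
a = (-184)/106 = -1.73585.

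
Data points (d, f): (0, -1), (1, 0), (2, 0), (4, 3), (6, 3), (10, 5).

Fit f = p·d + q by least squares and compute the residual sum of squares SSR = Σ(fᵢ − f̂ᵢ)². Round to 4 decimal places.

Setting ∂/∂p … = 0 gives: 157·p + 23·q = 80;  23·p + 6·q = 10.
Determinant 157·6 − 23² = 413.
p = (80·6 − 23·10)/413 = 250/413; q = (157·10 − 23·80)/413 = -270/413.
Residuals: -143/413, 20/413, -230/413, 509/413, 9/413, -165/413; SSR = 872/413.

SSR = 2.1114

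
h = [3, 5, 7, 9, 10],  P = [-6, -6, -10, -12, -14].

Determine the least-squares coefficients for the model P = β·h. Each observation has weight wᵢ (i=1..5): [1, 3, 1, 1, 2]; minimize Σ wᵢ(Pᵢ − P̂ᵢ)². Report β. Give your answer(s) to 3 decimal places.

XᵀWX·[β]ᵀ = XᵀWP reads: 414·β = -566.
(Σwᵢ·h·h = 414, Σwᵢ·h·P = -566.)
Hence β = -566 / 414 ≈ -1.36715.

β = -1.367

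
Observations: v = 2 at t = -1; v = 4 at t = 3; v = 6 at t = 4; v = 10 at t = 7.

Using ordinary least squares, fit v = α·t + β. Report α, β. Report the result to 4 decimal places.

α = 0.9924, β = 2.2748

Entries of AᵀA: Σt·t = 75, Σt = 13, Σ1 = 4.
And Σt·v = 104, Σv = 22.
So AᵀA·[α, β]ᵀ = Aᵀv: [[75, 13]; [13, 4]]·[α, β]ᵀ = [104, 22]ᵀ.
Δ = 75·4 − 13² = 131.
α = (104·4 − 13·22)/131 = 130/131; β = (75·22 − 13·104)/131 = 298/131.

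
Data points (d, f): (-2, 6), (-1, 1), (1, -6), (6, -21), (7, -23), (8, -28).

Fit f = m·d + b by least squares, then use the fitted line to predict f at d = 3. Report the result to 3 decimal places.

With design matrix M, MᵀM = [[155, 19]; [19, 6]] and Mᵀf = [-530, -71]ᵀ.
det = 155·6 − 19² = 569.
m = ((-530)·6 − 19·(-71))/569 = -1831/569; b = (155·(-71) − 19·(-530))/569 = -935/569.
At d = 3: f̂ = (-1831/569)·(3) + (-935/569)·(1) = -6428/569.

f̂ = -11.297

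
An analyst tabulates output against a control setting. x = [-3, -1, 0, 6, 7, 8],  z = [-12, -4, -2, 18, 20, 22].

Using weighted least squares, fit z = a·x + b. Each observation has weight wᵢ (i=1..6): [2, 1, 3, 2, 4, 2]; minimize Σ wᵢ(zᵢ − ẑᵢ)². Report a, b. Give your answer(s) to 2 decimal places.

a = 3.13, b = -1.97

With design matrix M, MᵀWM = [[415, 49]; [49, 14]] and MᵀWz = [1204, 126]ᵀ.
Δ = 415·14 − 49² = 3409.
a = (1204·14 − 49·126)/3409 = 1526/487; b = (415·126 − 49·1204)/3409 = -958/487.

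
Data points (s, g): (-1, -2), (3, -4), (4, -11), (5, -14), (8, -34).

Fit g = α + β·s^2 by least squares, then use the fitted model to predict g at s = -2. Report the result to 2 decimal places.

ĝ = -3.20

The normal system AᵀA·[α, β]ᵀ = Aᵀg is [[5, 115]; [115, 5059]]·[α, β]ᵀ = [-65, -2740]ᵀ.
Δ = 5·5059 − 115² = 12070.
α = ((-65)·5059 − 115·(-2740))/12070 = -2747/2414; β = (5·(-2740) − 115·(-65))/12070 = -1245/2414.
At s = -2: ĝ = (-2747/2414)·(1) + (-1245/2414)·(4) = -7727/2414.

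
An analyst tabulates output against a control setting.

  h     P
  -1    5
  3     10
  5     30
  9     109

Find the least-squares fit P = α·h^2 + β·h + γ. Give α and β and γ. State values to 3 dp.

The normal system AᵀA·[α, β, γ]ᵀ = AᵀP is [[7268, 880, 116]; [880, 116, 16]; [116, 16, 4]]·[α, β, γ]ᵀ = [9674, 1156, 154]ᵀ.
Solving the 3×3 system (Gaussian elimination) gives α = 37/24, β = -76/39, γ = 165/104.

α = 1.542, β = -1.949, γ = 1.587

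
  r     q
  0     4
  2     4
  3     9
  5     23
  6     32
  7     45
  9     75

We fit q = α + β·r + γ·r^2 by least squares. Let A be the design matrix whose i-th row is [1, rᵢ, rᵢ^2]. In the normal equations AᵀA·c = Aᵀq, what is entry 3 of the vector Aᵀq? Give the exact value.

Entry 3 ↔ basis r^2, so (Aᵀq)_{3} = Σᵢ (r^2)·qᵢ = (0)·(4) + (4)·(4) + (9)·(9) + (25)·(23) + (36)·(32) + (49)·(45) + (81)·(75) = 10104.

10104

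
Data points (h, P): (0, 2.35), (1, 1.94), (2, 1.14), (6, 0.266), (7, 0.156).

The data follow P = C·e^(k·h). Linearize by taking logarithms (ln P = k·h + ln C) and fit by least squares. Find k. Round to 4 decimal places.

k = -0.3896

Linearized form: ln P = k·h + ln C. From the 5 transformed points,
Sums: Σh = 16.0000, Σ(h)² = 90.0000, Σln P = -1.5340, Σh·ln P = -20.0261.
Normal system: [[90.0000, 16.0000]; [16.0000, 5]]·[k, ln C]ᵀ = [-20.0261, -1.5340]ᵀ.
Slope k = (n·Σh·ln P − Σh·Σln P)/(n·Σ(h)² − (Σh)²) = (5·-20.0261 − 16.0000·-1.5340)/194.0000 = -0.38962; ln C = (Σln P − k·Σh)/n = 0.93998.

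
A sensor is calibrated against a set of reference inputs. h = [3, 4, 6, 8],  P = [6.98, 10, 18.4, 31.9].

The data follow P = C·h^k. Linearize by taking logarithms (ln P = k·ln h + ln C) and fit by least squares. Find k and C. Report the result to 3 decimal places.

k = 1.543, C = 1.226

Linearized form: ln P = k·ln h + ln C. From the 4 transformed points,
Sums: Σln h = 6.3561, Σ(ln h)² = 10.6632, Σln P = 10.6206, Σln h·ln P = 17.7452.
Normal system: [[10.6632, 6.3561]; [6.3561, 4]]·[k, ln C]ᵀ = [17.7452, 10.6206]ᵀ.
Slope k = (n·Σln h·ln P − Σln h·Σln P)/(n·Σ(ln h)² − (Σln h)²) = (4·17.7452 − 6.3561·10.6206)/2.2529 = 1.54263; ln C = (Σln P − k·Σln h)/n = 0.20386, so C = exp(0.20386) = 1.22613.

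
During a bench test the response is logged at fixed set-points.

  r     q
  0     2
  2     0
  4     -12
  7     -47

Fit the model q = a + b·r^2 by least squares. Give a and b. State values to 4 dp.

The normal system MᵀM·[a, b]ᵀ = Mᵀq is [[4, 69]; [69, 2673]]·[a, b]ᵀ = [-57, -2495]ᵀ.
Determinant 4·2673 − 69² = 5931.
a = ((-57)·2673 − 69·(-2495))/5931 = 6598/1977; b = (4·(-2495) − 69·(-57))/5931 = -6047/5931.

a = 3.3374, b = -1.0196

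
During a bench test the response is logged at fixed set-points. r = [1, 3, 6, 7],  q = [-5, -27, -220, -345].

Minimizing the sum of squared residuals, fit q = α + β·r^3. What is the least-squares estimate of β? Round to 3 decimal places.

Compute the Gram sums: Σ1 = 4, Σr^3 = 587, Σr^3·r^3 = 165035.
For Mᵀq: Σq = -597, Σr^3·q = -166589.
Determinant 4·165035 − 587² = 315571.
α = ((-597)·165035 − 587·(-166589))/315571 = -738152/315571; β = (4·(-166589) − 587·(-597))/315571 = -315917/315571.

β = -1.001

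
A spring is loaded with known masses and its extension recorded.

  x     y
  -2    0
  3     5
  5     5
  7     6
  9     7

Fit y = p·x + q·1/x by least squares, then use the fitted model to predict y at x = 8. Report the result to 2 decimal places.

The normal system MᵀM·[p, q]ᵀ = Mᵀy is [[168, 5]; [5, 172201/396900]]·[p, q]ᵀ = [145, 271/63]ᵀ.
Δ = 168·(172201/396900) − 5² = 226277/4725.
p = (145·(172201/396900) − 5·(271/63))/(226277/4725) = 16432645/19007268; q = (168·(271/63) − 5·145)/(226277/4725) = -11025/226277.
At x = 8: ŷ = (16432645/19007268)·(8) + (-11025/226277)·(1/8) = 262690795/38014536.

ŷ = 6.91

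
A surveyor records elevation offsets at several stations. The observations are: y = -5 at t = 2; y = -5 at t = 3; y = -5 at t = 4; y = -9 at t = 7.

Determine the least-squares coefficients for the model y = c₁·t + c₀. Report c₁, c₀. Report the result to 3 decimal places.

Setting ∂/∂c₁ … = 0 gives: 78·c₁ + 16·c₀ = -108;  16·c₁ + 4·c₀ = -24.
(Σt·t = 78, Σt = 16, Σ1 = 4, Σt·y = -108, Σy = -24.)
det = 78·4 − 16² = 56.
c₁ = ((-108)·4 − 16·(-24))/56 = -6/7; c₀ = (78·(-24) − 16·(-108))/56 = -18/7.

c₁ = -0.857, c₀ = -2.571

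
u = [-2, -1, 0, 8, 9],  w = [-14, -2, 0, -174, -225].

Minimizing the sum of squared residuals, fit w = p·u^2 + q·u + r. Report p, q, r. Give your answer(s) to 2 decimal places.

p = -2.97, q = 1.68, r = 1.38

With design matrix X, XᵀX = [[10674, 1232, 150]; [1232, 150, 14]; [150, 14, 5]] and Xᵀw = [-29419, -3387, -415]ᵀ.
Inverting the 3×3 Gram matrix, [p, q, r]ᵀ = [-183663/61838, 14885/8834, 42795/30919]ᵀ.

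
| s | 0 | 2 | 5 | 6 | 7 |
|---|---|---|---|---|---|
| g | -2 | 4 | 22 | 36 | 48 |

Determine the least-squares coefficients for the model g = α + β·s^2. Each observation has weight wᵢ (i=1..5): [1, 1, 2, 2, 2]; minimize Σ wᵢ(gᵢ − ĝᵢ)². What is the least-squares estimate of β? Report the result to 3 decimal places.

β = 1.013

Compute the Gram sums: Σwᵢ·1 = 8, Σwᵢ·s^2 = 224, Σwᵢ·s^2·s^2 = 8660.
Moment sums: Σwᵢ·g = 214, Σwᵢ·s^2·g = 8412.
Normal equations: [[8, 224]; [224, 8660]]·[α, β]ᵀ = [214, 8412]ᵀ.
Determinant 8·8660 − 224² = 19104.
α = (214·8660 − 224·8412)/19104 = -3881/2388; β = (8·8412 − 224·214)/19104 = 605/597.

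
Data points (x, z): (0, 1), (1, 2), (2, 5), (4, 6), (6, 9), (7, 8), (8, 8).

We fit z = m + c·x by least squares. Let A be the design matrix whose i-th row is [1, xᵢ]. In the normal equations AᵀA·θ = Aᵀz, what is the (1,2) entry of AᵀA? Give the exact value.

Row 1 ↔ basis 1, column 2 ↔ basis x, so (AᵀA)_{1,2} = Σᵢ x = (1)·(0) + (1)·(1) + (1)·(2) + (1)·(4) + (1)·(6) + (1)·(7) + (1)·(8) = 28.

28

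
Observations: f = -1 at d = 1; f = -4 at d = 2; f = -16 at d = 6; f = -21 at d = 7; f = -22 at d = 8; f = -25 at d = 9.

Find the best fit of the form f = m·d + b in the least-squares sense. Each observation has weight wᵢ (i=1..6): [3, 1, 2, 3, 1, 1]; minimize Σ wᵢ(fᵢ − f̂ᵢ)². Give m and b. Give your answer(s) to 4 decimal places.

m = -3.1250, b = 2.0795

Entries of XᵀWX: Σwᵢ·d·d = 371, Σwᵢ·d = 55, Σwᵢ·1 = 11.
Right-hand side: Σwᵢ·d·f = -1045, Σwᵢ·f = -149.
XᵀWX·[m, b]ᵀ = XᵀWf becomes [[371, 55]; [55, 11]]·[m, b]ᵀ = [-1045, -149]ᵀ.
Δ = 371·11 − 55² = 1056.
m = ((-1045)·11 − 55·(-149))/1056 = -25/8; b = (371·(-149) − 55·(-1045))/1056 = 183/88.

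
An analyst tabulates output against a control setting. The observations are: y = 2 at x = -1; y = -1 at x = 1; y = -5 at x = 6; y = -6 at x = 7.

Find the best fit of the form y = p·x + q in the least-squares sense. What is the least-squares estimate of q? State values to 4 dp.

Compute the Gram sums: Σx·x = 87, Σx = 13, Σ1 = 4.
And Σx·y = -75, Σy = -10.
Normal equations: [[87, 13]; [13, 4]]·[p, q]ᵀ = [-75, -10]ᵀ.
det = 87·4 − 13² = 179.
p = ((-75)·4 − 13·(-10))/179 = -170/179; q = (87·(-10) − 13·(-75))/179 = 105/179.

q = 0.5866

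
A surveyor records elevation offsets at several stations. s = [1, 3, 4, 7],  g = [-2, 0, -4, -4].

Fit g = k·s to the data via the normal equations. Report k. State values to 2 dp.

MᵀM·[k]ᵀ = Mᵀg reads: 75·k = -46.
(Σs·s = 75, Σs·g = -46.)
k = (-46)/75 = -0.613333.

k = -0.61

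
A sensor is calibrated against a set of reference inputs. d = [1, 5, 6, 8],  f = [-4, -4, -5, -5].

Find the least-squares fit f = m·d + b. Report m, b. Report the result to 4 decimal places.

Setting ∂/∂m … = 0 gives: 126·m + 20·b = -94;  20·m + 4·b = -18.
Δ = 126·4 − 20² = 104.
m = ((-94)·4 − 20·(-18))/104 = -2/13; b = (126·(-18) − 20·(-94))/104 = -97/26.

m = -0.1538, b = -3.7308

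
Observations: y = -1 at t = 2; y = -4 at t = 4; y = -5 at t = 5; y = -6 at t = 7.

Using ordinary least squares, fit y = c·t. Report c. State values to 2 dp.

c = -0.90

Normal-equation sums: Σt·t = 94.
Moment sums: Σt·y = -85.
c = (-85)/94 = -0.904255.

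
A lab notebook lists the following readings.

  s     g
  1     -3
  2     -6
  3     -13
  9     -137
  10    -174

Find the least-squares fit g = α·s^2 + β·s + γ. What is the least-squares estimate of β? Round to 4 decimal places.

β = 3.6273

With design matrix X, XᵀX = [[16659, 1765, 195]; [1765, 195, 25]; [195, 25, 5]] and Xᵀg = [-28641, -3027, -333]ᵀ.
Row-reducing yields α = -45/22, β = 399/110, γ = -273/55.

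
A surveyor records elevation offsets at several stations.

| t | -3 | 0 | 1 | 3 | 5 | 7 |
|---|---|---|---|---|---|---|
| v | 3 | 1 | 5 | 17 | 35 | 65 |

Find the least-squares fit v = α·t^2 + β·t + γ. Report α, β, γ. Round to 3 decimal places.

From the data, Σt^2·t^2 = 3189, Σt^2·t = 469, Σt^2 = 93, Σt·t = 93, Σt = 13, Σ1 = 6.
And Σt^2·v = 4245, Σt·v = 677, Σv = 126.
So MᵀM·[α, β, γ]ᵀ = Mᵀv: [[3189, 469, 93]; [469, 93, 13]; [93, 13, 6]]·[α, β, γ]ᵀ = [4245, 677, 126]ᵀ.
Row-reducing yields α = 10132/10435, β = 4644/2087, γ = 11779/10435.

α = 0.971, β = 2.225, γ = 1.129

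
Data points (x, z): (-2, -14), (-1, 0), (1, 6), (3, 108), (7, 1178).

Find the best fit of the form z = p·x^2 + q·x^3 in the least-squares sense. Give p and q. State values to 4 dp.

p = 2.8020, q = 3.0344

Normal-equation sums: Σx^2·x^2 = 2500, Σx^2·x^3 = 17018, Σx^3·x^3 = 118444.
And Σx^2·z = 58644, Σx^3·z = 407088.
So AᵀA·[p, q]ᵀ = Aᵀz: [[2500, 17018]; [17018, 118444]]·[p, q]ᵀ = [58644, 407088]ᵀ.
Eliminating q: 118444·(row 1) − 17018·(row 2) gives 6497676·p = 118444·58644 − 17018·407088 = 18206352, so p = 505732/180491.
Then q = (407088 − 17018·(505732/180491))/118444 = 547678/180491.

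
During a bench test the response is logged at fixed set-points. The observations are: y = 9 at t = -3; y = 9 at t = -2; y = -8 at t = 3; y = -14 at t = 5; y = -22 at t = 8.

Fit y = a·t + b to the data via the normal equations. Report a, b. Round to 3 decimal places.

a = -2.970, b = 1.334

Forming XᵀX = [[111, 11]; [11, 5]] and Xᵀy = [-315, -26]ᵀ gives XᵀX·[a, b]ᵀ = Xᵀy.
det = 111·5 − 11² = 434.
a = ((-315)·5 − 11·(-26))/434 = -1289/434; b = (111·(-26) − 11·(-315))/434 = 579/434.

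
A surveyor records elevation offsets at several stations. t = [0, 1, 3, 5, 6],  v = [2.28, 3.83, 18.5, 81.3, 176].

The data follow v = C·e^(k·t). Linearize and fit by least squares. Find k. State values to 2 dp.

k = 0.74

Let Y = ln v. Fitting Y = k·t + ln C by least squares:
Σt = 15.0000, Σ(t)² = 71.0000, Σln v = 14.6534, Σt·ln v = 63.1098.
Equations: 71.0000·k + 15.0000·ln C = 63.1098;  15.0000·k + 5·ln C = 14.6534.
Solving (det = 130.0000): k = 0.73652, ln C = 0.72113.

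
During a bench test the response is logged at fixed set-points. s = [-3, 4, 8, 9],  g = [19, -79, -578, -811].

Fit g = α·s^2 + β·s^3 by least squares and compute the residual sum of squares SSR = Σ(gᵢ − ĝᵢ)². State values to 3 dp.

The normal system XᵀX·[α, β]ᵀ = Xᵀg is [[10994, 92598]; [92598, 798410]]·[α, β]ᵀ = [-103776, -892724]ᵀ.
det = 10994·798410 − 92598² = 203329936.
α = ((-103776)·798410 − 92598·(-892724))/203329936 = -1039887/1105054; β = (10994·(-892724) − 92598·(-103776))/203329936 = -1114987/1105054.
Residuals: 125180/552527, 349047/552527, -647550/552527, 428788/552527; SSR = 1340539/552527.

SSR = 2.426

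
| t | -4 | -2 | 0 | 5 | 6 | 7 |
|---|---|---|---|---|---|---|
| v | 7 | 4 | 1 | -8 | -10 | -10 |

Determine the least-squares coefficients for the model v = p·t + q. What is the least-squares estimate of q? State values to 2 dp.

q = 0.62

Sums needed: Σt·t = 130, Σt = 12, Σ1 = 6.
And Σt·v = -206, Σv = -16.
Normal equations: [[130, 12]; [12, 6]]·[p, q]ᵀ = [-206, -16]ᵀ.
det = 130·6 − 12² = 636.
p = ((-206)·6 − 12·(-16))/636 = -87/53; q = (130·(-16) − 12·(-206))/636 = 98/159.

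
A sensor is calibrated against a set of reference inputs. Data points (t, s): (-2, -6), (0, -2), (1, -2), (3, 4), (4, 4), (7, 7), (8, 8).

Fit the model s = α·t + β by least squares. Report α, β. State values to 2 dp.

Sums needed: Σt·t = 143, Σt = 21, Σ1 = 7.
And Σt·s = 151, Σs = 13.
Normal equations: [[143, 21]; [21, 7]]·[α, β]ᵀ = [151, 13]ᵀ.
Eliminating β: 7·(row 1) − 21·(row 2) gives 560·α = 7·151 − 21·13 = 784, so α = 7/5.
Then β = (13 − 21·(7/5))/7 = -82/35.

α = 1.40, β = -2.34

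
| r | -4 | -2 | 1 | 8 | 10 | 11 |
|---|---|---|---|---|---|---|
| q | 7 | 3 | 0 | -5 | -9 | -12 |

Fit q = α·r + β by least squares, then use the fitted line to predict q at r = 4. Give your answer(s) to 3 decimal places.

Normal-equation sums: Σr·r = 306, Σr = 24, Σ1 = 6.
Moment sums: Σr·q = -296, Σq = -16.
Δ = 306·6 − 24² = 1260.
α = ((-296)·6 − 24·(-16))/1260 = -116/105; β = (306·(-16) − 24·(-296))/1260 = 184/105.
At r = 4: q̂ = (-116/105)·(4) + (184/105)·(1) = -8/3.

q̂ = -2.667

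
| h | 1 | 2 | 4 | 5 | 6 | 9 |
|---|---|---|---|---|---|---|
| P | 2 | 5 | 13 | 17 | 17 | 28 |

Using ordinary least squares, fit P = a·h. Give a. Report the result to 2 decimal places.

Forming MᵀM = [[163]] and MᵀP = [503]ᵀ gives MᵀM·[a]ᵀ = MᵀP.
a = 503/163 = 3.08589.

a = 3.09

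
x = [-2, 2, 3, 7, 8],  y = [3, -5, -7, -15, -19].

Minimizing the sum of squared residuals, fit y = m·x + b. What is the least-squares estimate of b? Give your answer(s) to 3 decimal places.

Forming AᵀA = [[130, 18]; [18, 5]] and Aᵀy = [-294, -43]ᵀ gives AᵀA·[m, b]ᵀ = Aᵀy.
Determinant 130·5 − 18² = 326.
m = ((-294)·5 − 18·(-43))/326 = -348/163; b = (130·(-43) − 18·(-294))/326 = -149/163.

b = -0.914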